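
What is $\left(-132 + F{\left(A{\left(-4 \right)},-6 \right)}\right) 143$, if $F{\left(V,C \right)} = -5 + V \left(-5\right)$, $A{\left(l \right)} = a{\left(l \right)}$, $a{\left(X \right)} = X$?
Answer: $-16731$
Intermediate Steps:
$A{\left(l \right)} = l$
$F{\left(V,C \right)} = -5 - 5 V$
$\left(-132 + F{\left(A{\left(-4 \right)},-6 \right)}\right) 143 = \left(-132 - -15\right) 143 = \left(-132 + \left(-5 + 20\right)\right) 143 = \left(-132 + 15\right) 143 = \left(-117\right) 143 = -16731$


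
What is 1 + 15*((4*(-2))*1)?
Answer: -119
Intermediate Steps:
1 + 15*((4*(-2))*1) = 1 + 15*(-8*1) = 1 + 15*(-8) = 1 - 120 = -119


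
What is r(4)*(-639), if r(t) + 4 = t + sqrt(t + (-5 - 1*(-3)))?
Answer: -639*sqrt(2) ≈ -903.68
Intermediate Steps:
r(t) = -4 + t + sqrt(-2 + t) (r(t) = -4 + (t + sqrt(t + (-5 - 1*(-3)))) = -4 + (t + sqrt(t + (-5 + 3))) = -4 + (t + sqrt(t - 2)) = -4 + (t + sqrt(-2 + t)) = -4 + t + sqrt(-2 + t))
r(4)*(-639) = (-4 + 4 + sqrt(-2 + 4))*(-639) = (-4 + 4 + sqrt(2))*(-639) = sqrt(2)*(-639) = -639*sqrt(2)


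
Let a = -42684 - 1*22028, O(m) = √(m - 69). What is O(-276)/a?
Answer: -I*√345/64712 ≈ -0.00028703*I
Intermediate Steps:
O(m) = √(-69 + m)
a = -64712 (a = -42684 - 22028 = -64712)
O(-276)/a = √(-69 - 276)/(-64712) = √(-345)*(-1/64712) = (I*√345)*(-1/64712) = -I*√345/64712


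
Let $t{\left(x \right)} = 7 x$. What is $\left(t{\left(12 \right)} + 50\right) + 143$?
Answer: $277$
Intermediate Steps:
$\left(t{\left(12 \right)} + 50\right) + 143 = \left(7 \cdot 12 + 50\right) + 143 = \left(84 + 50\right) + 143 = 134 + 143 = 277$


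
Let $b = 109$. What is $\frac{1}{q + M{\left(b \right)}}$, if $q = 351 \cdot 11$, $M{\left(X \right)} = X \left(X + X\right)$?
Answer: $\frac{1}{27623} \approx 3.6202 \cdot 10^{-5}$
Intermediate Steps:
$M{\left(X \right)} = 2 X^{2}$ ($M{\left(X \right)} = X 2 X = 2 X^{2}$)
$q = 3861$
$\frac{1}{q + M{\left(b \right)}} = \frac{1}{3861 + 2 \cdot 109^{2}} = \frac{1}{3861 + 2 \cdot 11881} = \frac{1}{3861 + 23762} = \frac{1}{27623}$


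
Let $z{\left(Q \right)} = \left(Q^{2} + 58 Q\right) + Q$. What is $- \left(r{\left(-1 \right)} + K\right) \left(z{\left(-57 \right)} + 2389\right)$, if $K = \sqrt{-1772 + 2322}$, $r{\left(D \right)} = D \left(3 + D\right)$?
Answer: $4550 - 11375 \sqrt{22} \approx -48804.0$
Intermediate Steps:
$z{\left(Q \right)} = Q^{2} + 59 Q$
$K = 5 \sqrt{22}$ ($K = \sqrt{550} = 5 \sqrt{22} \approx 23.452$)
$- \left(r{\left(-1 \right)} + K\right) \left(z{\left(-57 \right)} + 2389\right) = - \left(- (3 - 1) + 5 \sqrt{22}\right) \left(- 57 \left(59 - 57\right) + 2389\right) = - \left(\left(-1\right) 2 + 5 \sqrt{22}\right) \left(\left(-57\right) 2 + 2389\right) = - \left(-2 + 5 \sqrt{22}\right) \left(-114 + 2389\right) = - \left(-2 + 5 \sqrt{22}\right) 2275 = - (-4550 + 11375 \sqrt{22}) = 4550 - 11375 \sqrt{22}$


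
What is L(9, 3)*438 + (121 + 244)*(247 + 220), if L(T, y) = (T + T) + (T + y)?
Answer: 183595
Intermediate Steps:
L(T, y) = y + 3*T (L(T, y) = 2*T + (T + y) = y + 3*T)
L(9, 3)*438 + (121 + 244)*(247 + 220) = (3 + 3*9)*438 + (121 + 244)*(247 + 220) = (3 + 27)*438 + 365*467 = 30*438 + 170455 = 13140 + 170455 = 183595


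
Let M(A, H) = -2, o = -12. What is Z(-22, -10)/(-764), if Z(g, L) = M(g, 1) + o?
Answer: 7/382 ≈ 0.018325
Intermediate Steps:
Z(g, L) = -14 (Z(g, L) = -2 - 12 = -14)
Z(-22, -10)/(-764) = -14/(-764) = -14*(-1/764) = 7/382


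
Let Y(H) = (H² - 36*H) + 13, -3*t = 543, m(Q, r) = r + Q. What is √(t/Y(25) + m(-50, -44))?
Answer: I*√6405114/262 ≈ 9.6597*I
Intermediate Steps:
m(Q, r) = Q + r
t = -181 (t = -⅓*543 = -181)
Y(H) = 13 + H² - 36*H
√(t/Y(25) + m(-50, -44)) = √(-181/(13 + 25² - 36*25) + (-50 - 44)) = √(-181/(13 + 625 - 900) - 94) = √(-181/(-262) - 94) = √(-181*(-1/262) - 94) = √(181/262 - 94) = √(-24447/262) = I*√6405114/262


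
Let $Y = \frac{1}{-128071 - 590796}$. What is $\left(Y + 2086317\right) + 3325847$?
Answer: $\frac{3890626098187}{718867} \approx 5.4122 \cdot 10^{6}$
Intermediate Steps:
$Y = - \frac{1}{718867}$ ($Y = \frac{1}{-718867} = - \frac{1}{718867} \approx -1.3911 \cdot 10^{-6}$)
$\left(Y + 2086317\right) + 3325847 = \left(- \frac{1}{718867} + 2086317\right) + 3325847 = \frac{1499784442838}{718867} + 3325847 = \frac{3890626098187}{718867}$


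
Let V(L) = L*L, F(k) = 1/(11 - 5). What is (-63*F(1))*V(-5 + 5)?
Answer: 0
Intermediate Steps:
F(k) = ⅙ (F(k) = 1/6 = ⅙)
V(L) = L²
(-63*F(1))*V(-5 + 5) = (-63*⅙)*(-5 + 5)² = -21/2*0² = -21/2*0 = 0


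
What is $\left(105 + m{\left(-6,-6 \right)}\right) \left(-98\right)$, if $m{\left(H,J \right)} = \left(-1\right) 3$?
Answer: $-9996$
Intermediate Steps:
$m{\left(H,J \right)} = -3$
$\left(105 + m{\left(-6,-6 \right)}\right) \left(-98\right) = \left(105 - 3\right) \left(-98\right) = 102 \left(-98\right) = -9996$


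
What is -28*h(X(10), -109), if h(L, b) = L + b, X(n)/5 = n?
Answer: 1652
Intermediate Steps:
X(n) = 5*n
-28*h(X(10), -109) = -28*(5*10 - 109) = -28*(50 - 109) = -28*(-59) = 1652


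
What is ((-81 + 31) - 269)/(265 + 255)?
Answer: -319/520 ≈ -0.61346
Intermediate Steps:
((-81 + 31) - 269)/(265 + 255) = (-50 - 269)/520 = -319*1/520 = -319/520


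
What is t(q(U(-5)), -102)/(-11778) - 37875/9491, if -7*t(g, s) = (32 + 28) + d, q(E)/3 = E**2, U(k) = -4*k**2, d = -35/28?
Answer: -12488338615/3129979944 ≈ -3.9899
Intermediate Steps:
d = -5/4 (d = -35*1/28 = -5/4 ≈ -1.2500)
q(E) = 3*E**2
t(g, s) = -235/28 (t(g, s) = -((32 + 28) - 5/4)/7 = -(60 - 5/4)/7 = -1/7*235/4 = -235/28)
t(q(U(-5)), -102)/(-11778) - 37875/9491 = -235/28/(-11778) - 37875/9491 = -235/28*(-1/11778) - 37875*1/9491 = 235/329784 - 37875/9491 = -12488338615/3129979944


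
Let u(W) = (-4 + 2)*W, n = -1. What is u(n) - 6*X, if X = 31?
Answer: -184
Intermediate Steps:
u(W) = -2*W
u(n) - 6*X = -2*(-1) - 6*31 = 2 - 186 = -184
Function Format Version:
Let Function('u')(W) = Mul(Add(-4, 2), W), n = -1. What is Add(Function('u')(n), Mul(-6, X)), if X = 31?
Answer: -184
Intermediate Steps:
Function('u')(W) = Mul(-2, W)
Add(Function('u')(n), Mul(-6, X)) = Add(Mul(-2, -1), Mul(-6, 31)) = Add(2, -186) = -184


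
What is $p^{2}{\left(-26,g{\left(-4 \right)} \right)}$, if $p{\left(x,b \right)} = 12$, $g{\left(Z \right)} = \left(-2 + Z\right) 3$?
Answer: $144$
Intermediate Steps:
$g{\left(Z \right)} = -6 + 3 Z$
$p^{2}{\left(-26,g{\left(-4 \right)} \right)} = 12^{2} = 144$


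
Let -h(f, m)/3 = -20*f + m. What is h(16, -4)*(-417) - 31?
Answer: -405355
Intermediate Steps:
h(f, m) = -3*m + 60*f (h(f, m) = -3*(-20*f + m) = -3*(m - 20*f) = -3*m + 60*f)
h(16, -4)*(-417) - 31 = (-3*(-4) + 60*16)*(-417) - 31 = (12 + 960)*(-417) - 31 = 972*(-417) - 31 = -405324 - 31 = -405355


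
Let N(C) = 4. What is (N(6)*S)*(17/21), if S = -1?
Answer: -68/21 ≈ -3.2381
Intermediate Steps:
(N(6)*S)*(17/21) = (4*(-1))*(17/21) = -68/21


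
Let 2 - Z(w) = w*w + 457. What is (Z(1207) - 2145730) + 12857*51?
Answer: -2947327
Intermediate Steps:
Z(w) = -455 - w² (Z(w) = 2 - (w*w + 457) = 2 - (w² + 457) = 2 - (457 + w²) = 2 + (-457 - w²) = -455 - w²)
(Z(1207) - 2145730) + 12857*51 = ((-455 - 1*1207²) - 2145730) + 12857*51 = ((-455 - 1*1456849) - 2145730) + 655707 = ((-455 - 1456849) - 2145730) + 655707 = (-1457304 - 2145730) + 655707 = -3603034 + 655707 = -2947327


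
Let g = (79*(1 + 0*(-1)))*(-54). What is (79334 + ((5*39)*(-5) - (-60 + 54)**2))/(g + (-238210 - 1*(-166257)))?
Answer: -78323/76219 ≈ -1.0276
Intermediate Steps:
g = -4266 (g = (79*(1 + 0))*(-54) = (79*1)*(-54) = 79*(-54) = -4266)
(79334 + ((5*39)*(-5) - (-60 + 54)**2))/(g + (-238210 - 1*(-166257))) = (79334 + ((5*39)*(-5) - (-60 + 54)**2))/(-4266 + (-238210 - 1*(-166257))) = (79334 + (195*(-5) - 1*(-6)**2))/(-4266 + (-238210 + 166257)) = (79334 + (-975 - 1*36))/(-4266 - 71953) = (79334 + (-975 - 36))/(-76219) = (79334 - 1011)*(-1/76219) = 78323*(-1/76219) = -78323/76219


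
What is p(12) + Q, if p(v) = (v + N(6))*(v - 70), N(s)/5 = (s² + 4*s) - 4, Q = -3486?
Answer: -20422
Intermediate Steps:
N(s) = -20 + 5*s² + 20*s (N(s) = 5*((s² + 4*s) - 4) = 5*(-4 + s² + 4*s) = -20 + 5*s² + 20*s)
p(v) = (-70 + v)*(280 + v) (p(v) = (v + (-20 + 5*6² + 20*6))*(v - 70) = (v + (-20 + 5*36 + 120))*(-70 + v) = (v + (-20 + 180 + 120))*(-70 + v) = (v + 280)*(-70 + v) = (280 + v)*(-70 + v) = (-70 + v)*(280 + v))
p(12) + Q = (-19600 + 12² + 210*12) - 3486 = (-19600 + 144 + 2520) - 3486 = -16936 - 3486 = -20422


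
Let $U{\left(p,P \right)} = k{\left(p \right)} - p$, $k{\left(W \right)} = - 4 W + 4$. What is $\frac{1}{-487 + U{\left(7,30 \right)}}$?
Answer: $- \frac{1}{518} \approx -0.0019305$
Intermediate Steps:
$k{\left(W \right)} = 4 - 4 W$
$U{\left(p,P \right)} = 4 - 5 p$ ($U{\left(p,P \right)} = \left(4 - 4 p\right) - p = 4 - 5 p$)
$\frac{1}{-487 + U{\left(7,30 \right)}} = \frac{1}{-487 + \left(4 - 35\right)} = \frac{1}{-487 - 31} = \frac{1}{-518} = - \frac{1}{518}$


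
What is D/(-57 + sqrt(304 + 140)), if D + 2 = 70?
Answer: -76/55 - 8*sqrt(111)/165 ≈ -1.8926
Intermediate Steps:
D = 68 (D = -2 + 70 = 68)
D/(-57 + sqrt(304 + 140)) = 68/(-57 + sqrt(304 + 140)) = 68/(-57 + sqrt(444)) = 68/(-57 + 2*sqrt(111))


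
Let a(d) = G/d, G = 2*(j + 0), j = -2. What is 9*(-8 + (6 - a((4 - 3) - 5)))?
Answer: -27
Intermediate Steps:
G = -4 (G = 2*(-2 + 0) = 2*(-2) = -4)
a(d) = -4/d
9*(-8 + (6 - a((4 - 3) - 5))) = 9*(-8 + (6 - (-4)/((4 - 3) - 5))) = 9*(-8 + (6 - (-4)/(1 - 5))) = 9*(-8 + (6 - (-4)/(-4))) = 9*(-8 + (6 - (-4)*(-1)/4)) = 9*(-8 + (6 - 1*1)) = 9*(-8 + (6 - 1)) = 9*(-8 + 5) = 9*(-3) = -27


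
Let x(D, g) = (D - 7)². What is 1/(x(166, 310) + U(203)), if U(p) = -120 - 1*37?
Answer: 1/25124 ≈ 3.9803e-5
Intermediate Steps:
x(D, g) = (-7 + D)²
U(p) = -157 (U(p) = -120 - 37 = -157)
1/(x(166, 310) + U(203)) = 1/((-7 + 166)² - 157) = 1/(159² - 157) = 1/(25281 - 157) = 1/25124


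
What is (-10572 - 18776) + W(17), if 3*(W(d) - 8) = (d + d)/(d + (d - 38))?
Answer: -176057/6 ≈ -29343.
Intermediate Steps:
W(d) = 8 + 2*d/(3*(-38 + 2*d)) (W(d) = 8 + ((d + d)/(d + (d - 38)))/3 = 8 + ((2*d)/(d + (-38 + d)))/3 = 8 + ((2*d)/(-38 + 2*d))/3 = 8 + (2*d/(-38 + 2*d))/3 = 8 + 2*d/(3*(-38 + 2*d)))
(-10572 - 18776) + W(17) = (-10572 - 18776) + (-456 + 25*17)/(3*(-19 + 17)) = -29348 + (⅓)*(-456 + 425)/(-2) = -29348 + (⅓)*(-½)*(-31) = -29348 + 31/6 = -176057/6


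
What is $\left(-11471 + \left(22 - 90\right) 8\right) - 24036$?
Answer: $-36051$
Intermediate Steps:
$\left(-11471 + \left(22 - 90\right) 8\right) - 24036 = \left(-11471 - 544\right) - 24036 = -12015 - 24036 = -36051$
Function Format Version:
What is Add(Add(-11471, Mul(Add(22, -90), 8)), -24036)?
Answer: -36051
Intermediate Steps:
Add(Add(-11471, Mul(Add(22, -90), 8)), -24036) = Add(Add(-11471, Mul(-68, 8)), -24036) = Add(Add(-11471, -544), -24036) = Add(-12015, -24036) = -36051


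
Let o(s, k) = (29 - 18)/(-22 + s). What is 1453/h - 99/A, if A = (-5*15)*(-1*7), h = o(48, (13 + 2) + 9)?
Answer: 6610787/1925 ≈ 3434.2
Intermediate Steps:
o(s, k) = 11/(-22 + s)
h = 11/26 (h = 11/(-22 + 48) = 11/26 ≈ 0.42308)
A = 525 (A = -75*(-7) = 525)
1453/h - 99/A = 1453/(11/26) - 99/525 = 1453*(26/11) - 99*1/525 = 37778/11 - 33/175 = 6610787/1925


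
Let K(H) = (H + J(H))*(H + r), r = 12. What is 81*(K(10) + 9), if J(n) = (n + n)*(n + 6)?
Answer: 588789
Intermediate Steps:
J(n) = 2*n*(6 + n) (J(n) = (2*n)*(6 + n) = 2*n*(6 + n))
K(H) = (12 + H)*(H + 2*H*(6 + H)) (K(H) = (H + 2*H*(6 + H))*(H + 12) = (H + 2*H*(6 + H))*(12 + H) = (12 + H)*(H + 2*H*(6 + H)))
81*(K(10) + 9) = 81*(10*(156 + 2*10² + 37*10) + 9) = 81*(10*(156 + 2*100 + 370) + 9) = 81*(10*(156 + 200 + 370) + 9) = 81*(10*726 + 9) = 81*(7260 + 9) = 81*7269 = 588789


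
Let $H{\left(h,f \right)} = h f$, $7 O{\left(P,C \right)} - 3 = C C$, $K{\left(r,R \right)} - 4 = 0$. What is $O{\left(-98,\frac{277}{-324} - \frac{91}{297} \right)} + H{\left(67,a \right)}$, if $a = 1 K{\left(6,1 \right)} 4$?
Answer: $\frac{13624537999}{12702096} \approx 1072.6$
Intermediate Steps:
$K{\left(r,R \right)} = 4$ ($K{\left(r,R \right)} = 4 + 0 = 4$)
$O{\left(P,C \right)} = \frac{3}{7} + \frac{C^{2}}{7}$ ($O{\left(P,C \right)} = \frac{3}{7} + \frac{C C}{7} = \frac{3}{7} + \frac{C^{2}}{7}$)
$a = 16$ ($a = 1 \cdot 4 \cdot 4 = 4 \cdot 4 = 16$)
$H{\left(h,f \right)} = f h$
$O{\left(-98,\frac{277}{-324} - \frac{91}{297} \right)} + H{\left(67,a \right)} = \left(\frac{3}{7} + \frac{\left(\frac{277}{-324} - \frac{91}{297}\right)^{2}}{7}\right) + 16 \cdot 67 = \left(\frac{3}{7} + \frac{\left(277 \left(- \frac{1}{324}\right) - \frac{91}{297}\right)^{2}}{7}\right) + 1072 = \left(\frac{3}{7} + \frac{\left(- \frac{277}{324} - \frac{91}{297}\right)^{2}}{7}\right) + 1072 = \left(\frac{3}{7} + \frac{\left(- \frac{4139}{3564}\right)^{2}}{7}\right) + 1072 = \left(\frac{3}{7} + \frac{1}{7} \cdot \frac{17131321}{12702096}\right) + 1072 = \left(\frac{3}{7} + \frac{17131321}{88914672}\right) + 1072 = \frac{7891087}{12702096} + 1072 = \frac{13624537999}{12702096}$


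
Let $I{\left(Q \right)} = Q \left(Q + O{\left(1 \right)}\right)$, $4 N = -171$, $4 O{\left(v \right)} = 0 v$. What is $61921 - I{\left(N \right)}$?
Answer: $\frac{961495}{16} \approx 60093.0$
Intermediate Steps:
$O{\left(v \right)} = 0$ ($O{\left(v \right)} = \frac{0 v}{4} = \frac{1}{4} \cdot 0 = 0$)
$N = - \frac{171}{4}$ ($N = \frac{1}{4} \left(-171\right) = - \frac{171}{4} \approx -42.75$)
$I{\left(Q \right)} = Q^{2}$ ($I{\left(Q \right)} = Q \left(Q + 0\right) = Q Q = Q^{2}$)
$61921 - I{\left(N \right)} = 61921 - \left(- \frac{171}{4}\right)^{2} = 61921 - \frac{29241}{16} = \frac{961495}{16}$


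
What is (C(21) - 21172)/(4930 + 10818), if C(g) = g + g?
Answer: -10565/7874 ≈ -1.3418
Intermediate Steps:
C(g) = 2*g
(C(21) - 21172)/(4930 + 10818) = (2*21 - 21172)/(4930 + 10818) = (42 - 21172)/15748 = -21130*1/15748 = -10565/7874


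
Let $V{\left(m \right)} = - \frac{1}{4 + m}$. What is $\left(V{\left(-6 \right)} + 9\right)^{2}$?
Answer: $\frac{361}{4} \approx 90.25$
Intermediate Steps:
$\left(V{\left(-6 \right)} + 9\right)^{2} = \left(- \frac{1}{4 - 6} + 9\right)^{2} = \left(- \frac{1}{-2} + 9\right)^{2} = \left(\left(-1\right) \left(- \frac{1}{2}\right) + 9\right)^{2} = \left(\frac{1}{2} + 9\right)^{2} = \left(\frac{19}{2}\right)^{2} = \frac{361}{4}$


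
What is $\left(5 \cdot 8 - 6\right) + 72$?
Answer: $106$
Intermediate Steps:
$\left(5 \cdot 8 - 6\right) + 72 = \left(40 - 6\right) + 72 = 34 + 72 = 106$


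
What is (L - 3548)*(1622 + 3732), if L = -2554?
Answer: -32670108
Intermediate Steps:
(L - 3548)*(1622 + 3732) = (-2554 - 3548)*(1622 + 3732) = -6102*5354 = -32670108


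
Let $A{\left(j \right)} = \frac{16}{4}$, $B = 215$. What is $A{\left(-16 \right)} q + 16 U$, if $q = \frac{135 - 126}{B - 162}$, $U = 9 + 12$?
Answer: $\frac{17844}{53} \approx 336.68$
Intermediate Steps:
$U = 21$
$A{\left(j \right)} = 4$ ($A{\left(j \right)} = 16 \cdot \frac{1}{4} = 4$)
$q = \frac{9}{53}$ ($q = \frac{135 - 126}{215 - 162} = \frac{9}{53} \approx 0.16981$)
$A{\left(-16 \right)} q + 16 U = 4 \cdot \frac{9}{53} + 16 \cdot 21 = \frac{36}{53} + 336 = \frac{17844}{53}$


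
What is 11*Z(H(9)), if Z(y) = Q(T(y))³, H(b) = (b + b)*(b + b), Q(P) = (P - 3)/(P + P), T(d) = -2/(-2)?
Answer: -11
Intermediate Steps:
T(d) = 1 (T(d) = -2*(-½) = 1)
Q(P) = (-3 + P)/(2*P) (Q(P) = (-3 + P)/((2*P)) = (-3 + P)*(1/(2*P)) = (-3 + P)/(2*P))
H(b) = 4*b² (H(b) = (2*b)*(2*b) = 4*b²)
Z(y) = -1 (Z(y) = ((½)*(-3 + 1)/1)³ = ((½)*1*(-2))³ = (-1)³ = -1)
11*Z(H(9)) = 11*(-1) = -11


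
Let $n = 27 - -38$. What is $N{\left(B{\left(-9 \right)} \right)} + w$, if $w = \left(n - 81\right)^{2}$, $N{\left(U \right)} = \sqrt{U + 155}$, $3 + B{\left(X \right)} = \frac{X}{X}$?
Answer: $256 + 3 \sqrt{17} \approx 268.37$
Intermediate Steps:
$B{\left(X \right)} = -2$ ($B{\left(X \right)} = -3 + \frac{X}{X} = -3 + 1 = -2$)
$N{\left(U \right)} = \sqrt{155 + U}$
$n = 65$ ($n = 27 + 38 = 65$)
$w = 256$ ($w = \left(65 - 81\right)^{2} = \left(-16\right)^{2} = 256$)
$N{\left(B{\left(-9 \right)} \right)} + w = \sqrt{155 - 2} + 256 = \sqrt{153} + 256 = 3 \sqrt{17} + 256 = 256 + 3 \sqrt{17}$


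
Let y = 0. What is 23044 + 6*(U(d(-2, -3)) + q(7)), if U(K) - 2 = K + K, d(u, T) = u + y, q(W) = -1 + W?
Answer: 23068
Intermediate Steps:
d(u, T) = u (d(u, T) = u + 0 = u)
U(K) = 2 + 2*K (U(K) = 2 + (K + K) = 2 + 2*K)
23044 + 6*(U(d(-2, -3)) + q(7)) = 23044 + 6*((2 + 2*(-2)) + (-1 + 7)) = 23044 + 6*((2 - 4) + 6) = 23044 + 6*(-2 + 6) = 23044 + 6*4 = 23044 + 24 = 23068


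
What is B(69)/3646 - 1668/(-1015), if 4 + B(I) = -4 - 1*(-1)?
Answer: 6074423/3700690 ≈ 1.6414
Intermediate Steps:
B(I) = -7 (B(I) = -4 + (-4 - 1*(-1)) = -4 + (-4 + 1) = -4 - 3 = -7)
B(69)/3646 - 1668/(-1015) = -7/3646 - 1668/(-1015) = -7*1/3646 - 1668*(-1/1015) = -7/3646 + 1668/1015 = 6074423/3700690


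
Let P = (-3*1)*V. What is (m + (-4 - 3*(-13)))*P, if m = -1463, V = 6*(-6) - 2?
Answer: -162792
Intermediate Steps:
V = -38 (V = -36 - 2 = -38)
P = 114 (P = -3*1*(-38) = -3*(-38) = 114)
(m + (-4 - 3*(-13)))*P = (-1463 + (-4 - 3*(-13)))*114 = (-1463 + (-4 + 39))*114 = (-1463 + 35)*114 = -1428*114 = -162792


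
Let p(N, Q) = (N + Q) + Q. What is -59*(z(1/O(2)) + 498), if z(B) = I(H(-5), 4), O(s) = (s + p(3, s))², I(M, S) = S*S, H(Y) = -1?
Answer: -30326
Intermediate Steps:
p(N, Q) = N + 2*Q
I(M, S) = S²
O(s) = (3 + 3*s)² (O(s) = (s + (3 + 2*s))² = (3 + 3*s)²)
z(B) = 16 (z(B) = 4² = 16)
-59*(z(1/O(2)) + 498) = -59*(16 + 498) = -59*514 = -30326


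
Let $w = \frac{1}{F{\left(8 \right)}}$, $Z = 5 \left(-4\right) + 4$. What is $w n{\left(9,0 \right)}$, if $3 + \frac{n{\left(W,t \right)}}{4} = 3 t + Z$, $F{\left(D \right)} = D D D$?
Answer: $- \frac{19}{128} \approx -0.14844$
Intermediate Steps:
$Z = -16$ ($Z = -20 + 4 = -16$)
$F{\left(D \right)} = D^{3}$ ($F{\left(D \right)} = D^{2} D = D^{3}$)
$n{\left(W,t \right)} = -76 + 12 t$ ($n{\left(W,t \right)} = -12 + 4 \left(3 t - 16\right) = -12 + 4 \left(-16 + 3 t\right) = -12 + \left(-64 + 12 t\right) = -76 + 12 t$)
$w = \frac{1}{512}$ ($w = \frac{1}{8^{3}} = \frac{1}{512} \approx 0.0019531$)
$w n{\left(9,0 \right)} = \frac{-76 + 12 \cdot 0}{512} = \frac{-76 + 0}{512} = \frac{1}{512} \left(-76\right) = - \frac{19}{128}$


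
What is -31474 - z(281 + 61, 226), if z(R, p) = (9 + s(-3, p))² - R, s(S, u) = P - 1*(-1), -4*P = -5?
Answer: -500137/16 ≈ -31259.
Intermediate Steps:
P = 5/4 (P = -¼*(-5) = 5/4 ≈ 1.2500)
s(S, u) = 9/4 (s(S, u) = 5/4 - 1*(-1) = 5/4 + 1 = 9/4)
z(R, p) = 2025/16 - R (z(R, p) = (9 + 9/4)² - R = (45/4)² - R = 2025/16 - R)
-31474 - z(281 + 61, 226) = -31474 - (2025/16 - (281 + 61)) = -31474 - (2025/16 - 1*342) = -31474 - (2025/16 - 342) = -31474 - 1*(-3447/16) = -31474 + 3447/16 = -500137/16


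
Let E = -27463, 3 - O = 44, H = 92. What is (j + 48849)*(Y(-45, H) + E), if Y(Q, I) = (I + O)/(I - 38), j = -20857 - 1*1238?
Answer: -2204159503/3 ≈ -7.3472e+8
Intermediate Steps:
O = -41 (O = 3 - 1*44 = 3 - 44 = -41)
j = -22095 (j = -20857 - 1238 = -22095)
Y(Q, I) = (-41 + I)/(-38 + I) (Y(Q, I) = (I - 41)/(I - 38) = (-41 + I)/(-38 + I))
(j + 48849)*(Y(-45, H) + E) = (-22095 + 48849)*((-41 + 92)/(-38 + 92) - 27463) = 26754*(51/54 - 27463) = 26754*((1/54)*51 - 27463) = 26754*(17/18 - 27463) = 26754*(-494317/18) = -2204159503/3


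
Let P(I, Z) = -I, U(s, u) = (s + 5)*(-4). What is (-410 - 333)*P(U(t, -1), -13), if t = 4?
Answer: -26748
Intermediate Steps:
U(s, u) = -20 - 4*s (U(s, u) = (5 + s)*(-4) = -20 - 4*s)
(-410 - 333)*P(U(t, -1), -13) = (-410 - 333)*(-(-20 - 4*4)) = -(-743)*(-20 - 16) = -(-743)*(-36) = -743*36 = -26748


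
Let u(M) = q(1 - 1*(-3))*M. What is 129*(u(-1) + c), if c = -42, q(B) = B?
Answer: -5934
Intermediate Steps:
u(M) = 4*M (u(M) = (1 - 1*(-3))*M = (1 + 3)*M = 4*M)
129*(u(-1) + c) = 129*(4*(-1) - 42) = 129*(-4 - 42) = 129*(-46) = -5934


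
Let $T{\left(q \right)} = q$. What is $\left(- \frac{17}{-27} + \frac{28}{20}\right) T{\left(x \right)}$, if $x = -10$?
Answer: $- \frac{548}{27} \approx -20.296$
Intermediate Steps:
$\left(- \frac{17}{-27} + \frac{28}{20}\right) T{\left(x \right)} = \left(- \frac{17}{-27} + \frac{28}{20}\right) \left(-10\right) = \left(\left(-17\right) \left(- \frac{1}{27}\right) + 28 \cdot \frac{1}{20}\right) \left(-10\right) = \left(\frac{17}{27} + \frac{7}{5}\right) \left(-10\right) = \frac{274}{135} \left(-10\right) = - \frac{548}{27}$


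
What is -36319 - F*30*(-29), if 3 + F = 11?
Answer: -29359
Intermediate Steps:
F = 8 (F = -3 + 11 = 8)
-36319 - F*30*(-29) = -36319 - 8*30*(-29) = -36319 - 240*(-29) = -36319 - 1*(-6960) = -36319 + 6960 = -29359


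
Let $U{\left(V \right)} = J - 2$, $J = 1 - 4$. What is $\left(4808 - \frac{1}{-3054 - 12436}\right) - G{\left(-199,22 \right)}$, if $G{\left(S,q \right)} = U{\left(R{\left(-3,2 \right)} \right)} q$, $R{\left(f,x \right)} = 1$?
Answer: $\frac{76179821}{15490} \approx 4918.0$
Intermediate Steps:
$J = -3$
$U{\left(V \right)} = -5$ ($U{\left(V \right)} = -3 - 2 = -5$)
$G{\left(S,q \right)} = - 5 q$
$\left(4808 - \frac{1}{-3054 - 12436}\right) - G{\left(-199,22 \right)} = \left(4808 - \frac{1}{-3054 - 12436}\right) - \left(-5\right) 22 = \left(4808 - \frac{1}{-15490}\right) - -110 = \left(4808 - - \frac{1}{15490}\right) + 110 = \left(4808 + \frac{1}{15490}\right) + 110 = \frac{74475921}{15490} + 110 = \frac{76179821}{15490}$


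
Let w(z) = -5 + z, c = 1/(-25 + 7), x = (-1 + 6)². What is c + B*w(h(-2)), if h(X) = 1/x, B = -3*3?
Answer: 20063/450 ≈ 44.584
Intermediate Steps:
x = 25 (x = 5² = 25)
B = -9
h(X) = 1/25
c = -1/18 (c = 1/(-18) = -1/18 ≈ -0.055556)
c + B*w(h(-2)) = -1/18 - 9*(-5 + 1/25) = -1/18 - 9*(-124/25) = -1/18 + 1116/25 = 20063/450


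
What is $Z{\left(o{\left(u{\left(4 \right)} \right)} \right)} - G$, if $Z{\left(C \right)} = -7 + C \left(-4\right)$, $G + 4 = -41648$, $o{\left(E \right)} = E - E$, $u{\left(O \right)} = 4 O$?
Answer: $41645$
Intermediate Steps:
$o{\left(E \right)} = 0$
$G = -41652$ ($G = -4 - 41648 = -41652$)
$Z{\left(C \right)} = -7 - 4 C$
$Z{\left(o{\left(u{\left(4 \right)} \right)} \right)} - G = \left(-7 - 0\right) - -41652 = \left(-7 + 0\right) + 41652 = -7 + 41652 = 41645$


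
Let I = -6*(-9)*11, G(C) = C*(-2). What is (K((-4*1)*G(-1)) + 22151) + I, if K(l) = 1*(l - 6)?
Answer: 22731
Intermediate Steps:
G(C) = -2*C
K(l) = -6 + l (K(l) = 1*(-6 + l) = -6 + l)
I = 594 (I = 54*11 = 594)
(K((-4*1)*G(-1)) + 22151) + I = ((-6 + (-4*1)*(-2*(-1))) + 22151) + 594 = ((-6 - 4*2) + 22151) + 594 = ((-6 - 8) + 22151) + 594 = (-14 + 22151) + 594 = 22137 + 594 = 22731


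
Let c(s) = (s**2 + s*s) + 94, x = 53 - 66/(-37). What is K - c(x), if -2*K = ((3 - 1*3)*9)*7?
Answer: -8346144/1369 ≈ -6096.5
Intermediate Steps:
x = 2027/37 (x = 53 - 66*(-1/37) = 53 + 66/37 = 2027/37 ≈ 54.784)
c(s) = 94 + 2*s**2 (c(s) = (s**2 + s**2) + 94 = 2*s**2 + 94 = 94 + 2*s**2)
K = 0 (K = -(3 - 1*3)*9*7/2 = -(3 - 3)*9*7/2 = -0*9*7/2 = -0*7 = -1/2*0 = 0)
K - c(x) = 0 - (94 + 2*(2027/37)**2) = 0 - (94 + 2*(4108729/1369)) = 0 - (94 + 8217458/1369) = 0 - 1*8346144/1369 = 0 - 8346144/1369 = -8346144/1369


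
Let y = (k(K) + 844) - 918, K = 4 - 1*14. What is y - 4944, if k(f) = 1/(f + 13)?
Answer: -15053/3 ≈ -5017.7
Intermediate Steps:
K = -10 (K = 4 - 14 = -10)
k(f) = 1/(13 + f)
y = -221/3 (y = (1/(13 - 10) + 844) - 918 = (1/3 + 844) - 918 = 2533/3 - 918 = -221/3 ≈ -73.667)
y - 4944 = -221/3 - 4944 = -15053/3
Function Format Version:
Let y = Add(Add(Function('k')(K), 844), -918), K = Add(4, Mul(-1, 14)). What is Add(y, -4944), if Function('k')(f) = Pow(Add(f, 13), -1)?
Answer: Rational(-15053, 3) ≈ -5017.7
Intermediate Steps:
K = -10 (K = Add(4, -14) = -10)
Function('k')(f) = Pow(Add(13, f), -1)
y = Rational(-221, 3) (y = Add(Add(Pow(Add(13, -10), -1), 844), -918) = Add(Add(Pow(3, -1), 844), -918) = Add(Add(Rational(1, 3), 844), -918) = Add(Rational(2533, 3), -918) = Rational(-221, 3) ≈ -73.667)
Add(y, -4944) = Add(Rational(-221, 3), -4944) = Rational(-15053, 3)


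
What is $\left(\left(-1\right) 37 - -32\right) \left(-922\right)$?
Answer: $4610$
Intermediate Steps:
$\left(\left(-1\right) 37 - -32\right) \left(-922\right) = \left(-37 + 32\right) \left(-922\right) = \left(-5\right) \left(-922\right) = 4610$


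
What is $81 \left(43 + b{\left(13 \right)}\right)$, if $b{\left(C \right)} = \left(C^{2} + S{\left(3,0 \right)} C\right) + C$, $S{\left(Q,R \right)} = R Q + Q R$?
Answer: $18225$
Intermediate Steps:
$S{\left(Q,R \right)} = 2 Q R$ ($S{\left(Q,R \right)} = Q R + Q R = 2 Q R$)
$b{\left(C \right)} = C + C^{2}$ ($b{\left(C \right)} = \left(C^{2} + 2 \cdot 3 \cdot 0 C\right) + C = \left(C^{2} + 0 C\right) + C = \left(C^{2} + 0\right) + C = C^{2} + C = C + C^{2}$)
$81 \left(43 + b{\left(13 \right)}\right) = 81 \left(43 + 13 \left(1 + 13\right)\right) = 81 \left(43 + 13 \cdot 14\right) = 81 \left(43 + 182\right) = 81 \cdot 225 = 18225$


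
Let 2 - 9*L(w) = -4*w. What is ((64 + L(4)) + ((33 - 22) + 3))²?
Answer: 6400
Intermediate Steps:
L(w) = 2/9 + 4*w/9 (L(w) = 2/9 - (-4)*w/9 = 2/9 + 4*w/9)
((64 + L(4)) + ((33 - 22) + 3))² = ((64 + (2/9 + (4/9)*4)) + ((33 - 22) + 3))² = ((64 + (2/9 + 16/9)) + (11 + 3))² = ((64 + 2) + 14)² = (66 + 14)² = 80² = 6400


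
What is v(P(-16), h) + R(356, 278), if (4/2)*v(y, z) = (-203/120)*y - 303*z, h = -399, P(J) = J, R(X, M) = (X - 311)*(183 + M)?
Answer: 2436211/30 ≈ 81207.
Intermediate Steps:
R(X, M) = (-311 + X)*(183 + M)
v(y, z) = -303*z/2 - 203*y/240 (v(y, z) = ((-203/120)*y - 303*z)/2 = ((-203*1/120)*y - 303*z)/2 = (-203*y/120 - 303*z)/2 = (-303*z - 203*y/120)/2 = -303*z/2 - 203*y/240)
v(P(-16), h) + R(356, 278) = (-303/2*(-399) - 203/240*(-16)) + (-56913 - 311*278 + 183*356 + 278*356) = (120897/2 + 203/15) + (-56913 - 86458 + 65148 + 98968) = 1813861/30 + 20745 = 2436211/30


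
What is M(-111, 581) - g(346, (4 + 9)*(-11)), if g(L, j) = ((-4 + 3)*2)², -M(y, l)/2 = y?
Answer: 218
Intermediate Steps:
M(y, l) = -2*y
g(L, j) = 4 (g(L, j) = (-1*2)² = (-2)² = 4)
M(-111, 581) - g(346, (4 + 9)*(-11)) = -2*(-111) - 1*4 = 222 - 4 = 218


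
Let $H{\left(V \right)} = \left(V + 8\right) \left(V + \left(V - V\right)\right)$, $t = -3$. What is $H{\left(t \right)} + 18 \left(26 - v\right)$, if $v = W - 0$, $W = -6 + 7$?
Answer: $435$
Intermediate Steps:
$W = 1$
$v = 1$ ($v = 1 - 0 = 1 + 0 = 1$)
$H{\left(V \right)} = V \left(8 + V\right)$ ($H{\left(V \right)} = \left(8 + V\right) \left(V + 0\right) = \left(8 + V\right) V = V \left(8 + V\right)$)
$H{\left(t \right)} + 18 \left(26 - v\right) = - 3 \left(8 - 3\right) + 18 \left(26 - 1\right) = \left(-3\right) 5 + 18 \left(26 - 1\right) = -15 + 18 \cdot 25 = -15 + 450 = 435$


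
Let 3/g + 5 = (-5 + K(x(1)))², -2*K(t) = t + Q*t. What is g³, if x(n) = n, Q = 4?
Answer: 1728/8615125 ≈ 0.00020058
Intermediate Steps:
K(t) = -5*t/2 (K(t) = -(t + 4*t)/2 = -5*t/2)
g = 12/205 (g = 3/(-5 + (-5 - 5/2*1)²) = 3/(-5 + (-5 - 5/2)²) = 3/(-5 + (-15/2)²) = 3/(-5 + 225/4) = 3/(205/4) = 3*(4/205) = 12/205 ≈ 0.058537)
g³ = (12/205)³ = 1728/8615125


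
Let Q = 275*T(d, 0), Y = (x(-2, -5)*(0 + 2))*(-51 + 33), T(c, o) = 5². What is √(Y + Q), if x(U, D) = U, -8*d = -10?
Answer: √6947 ≈ 83.349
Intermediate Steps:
d = 5/4 (d = -⅛*(-10) = 5/4 ≈ 1.2500)
T(c, o) = 25
Y = 72 (Y = (-2*(0 + 2))*(-51 + 33) = -2*2*(-18) = -4*(-18) = 72)
Q = 6875 (Q = 275*25 = 6875)
√(Y + Q) = √(72 + 6875) = √6947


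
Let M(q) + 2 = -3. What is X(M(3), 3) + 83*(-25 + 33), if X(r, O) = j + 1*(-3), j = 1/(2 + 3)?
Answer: 3306/5 ≈ 661.20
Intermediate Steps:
j = ⅕ (j = 1/5 = ⅕ ≈ 0.20000)
M(q) = -5 (M(q) = -2 - 3 = -5)
X(r, O) = -14/5 (X(r, O) = ⅕ + 1*(-3) = ⅕ - 3 = -14/5)
X(M(3), 3) + 83*(-25 + 33) = -14/5 + 83*(-25 + 33) = -14/5 + 83*8 = -14/5 + 664 = 3306/5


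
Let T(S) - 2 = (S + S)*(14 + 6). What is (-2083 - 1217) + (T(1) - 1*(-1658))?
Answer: -1600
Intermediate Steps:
T(S) = 2 + 40*S (T(S) = 2 + (S + S)*(14 + 6) = 2 + (2*S)*20 = 2 + 40*S)
(-2083 - 1217) + (T(1) - 1*(-1658)) = (-2083 - 1217) + ((2 + 40*1) - 1*(-1658)) = -3300 + ((2 + 40) + 1658) = -3300 + (42 + 1658) = -3300 + 1700 = -1600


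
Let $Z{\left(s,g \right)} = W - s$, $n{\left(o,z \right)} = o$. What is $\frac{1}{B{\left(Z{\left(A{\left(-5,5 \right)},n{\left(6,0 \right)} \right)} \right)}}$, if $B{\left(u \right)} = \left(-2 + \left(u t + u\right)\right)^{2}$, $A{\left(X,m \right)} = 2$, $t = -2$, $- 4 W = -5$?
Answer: $\frac{16}{25} \approx 0.64$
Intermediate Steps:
$W = \frac{5}{4}$ ($W = \left(- \frac{1}{4}\right) \left(-5\right) = \frac{5}{4} \approx 1.25$)
$Z{\left(s,g \right)} = \frac{5}{4} - s$
$B{\left(u \right)} = \left(-2 - u\right)^{2}$ ($B{\left(u \right)} = \left(-2 + \left(u \left(-2\right) + u\right)\right)^{2} = \left(-2 + \left(- 2 u + u\right)\right)^{2} = \left(-2 - u\right)^{2}$)
$\frac{1}{B{\left(Z{\left(A{\left(-5,5 \right)},n{\left(6,0 \right)} \right)} \right)}} = \frac{1}{\left(2 + \left(\frac{5}{4} - 2\right)\right)^{2}} = \frac{1}{\left(2 - \frac{3}{4}\right)^{2}} = \frac{1}{\left(\frac{5}{4}\right)^{2}} = \frac{1}{\frac{25}{16}} = \frac{16}{25}$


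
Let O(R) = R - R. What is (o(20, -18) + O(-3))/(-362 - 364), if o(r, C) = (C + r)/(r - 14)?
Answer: -1/2178 ≈ -0.00045914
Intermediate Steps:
o(r, C) = (C + r)/(-14 + r)
O(R) = 0
(o(20, -18) + O(-3))/(-362 - 364) = ((-18 + 20)/(-14 + 20) + 0)/(-362 - 364) = (2/6 + 0)/(-726) = ((⅙)*2 + 0)*(-1/726) = (⅓ + 0)*(-1/726) = (⅓)*(-1/726) = -1/2178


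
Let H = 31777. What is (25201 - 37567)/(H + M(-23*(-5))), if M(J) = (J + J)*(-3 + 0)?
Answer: -12366/31087 ≈ -0.39779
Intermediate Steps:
M(J) = -6*J (M(J) = (2*J)*(-3) = -6*J)
(25201 - 37567)/(H + M(-23*(-5))) = (25201 - 37567)/(31777 - (-138)*(-5)) = -12366/(31777 - 6*115) = -12366/(31777 - 690) = -12366/31087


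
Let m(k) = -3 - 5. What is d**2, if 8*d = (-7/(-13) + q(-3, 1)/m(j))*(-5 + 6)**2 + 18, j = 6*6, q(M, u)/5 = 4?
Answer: 173889/43264 ≈ 4.0193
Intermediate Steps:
q(M, u) = 20 (q(M, u) = 5*4 = 20)
j = 36
m(k) = -8
d = 417/208 (d = ((-7/(-13) + 20/(-8))*(-5 + 6)**2 + 18)/8 = ((-7*(-1/13) + 20*(-1/8))*1**2 + 18)/8 = ((7/13 - 5/2)*1 + 18)/8 = (-51/26*1 + 18)/8 = (-51/26 + 18)/8 = (1/8)*(417/26) = 417/208 ≈ 2.0048)
d**2 = (417/208)**2 = 173889/43264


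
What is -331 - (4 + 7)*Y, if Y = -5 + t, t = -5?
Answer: -221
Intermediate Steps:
Y = -10 (Y = -5 - 5 = -10)
-331 - (4 + 7)*Y = -331 - (4 + 7)*(-10) = -331 - 11*(-10) = -331 - 1*(-110) = -331 + 110 = -221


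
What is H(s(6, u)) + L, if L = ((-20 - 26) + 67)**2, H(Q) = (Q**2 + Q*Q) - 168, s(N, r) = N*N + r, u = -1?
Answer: 2723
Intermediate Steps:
s(N, r) = r + N**2 (s(N, r) = N**2 + r = r + N**2)
H(Q) = -168 + 2*Q**2 (H(Q) = (Q**2 + Q**2) - 168 = 2*Q**2 - 168 = -168 + 2*Q**2)
L = 441 (L = (-46 + 67)**2 = 21**2 = 441)
H(s(6, u)) + L = (-168 + 2*(-1 + 6**2)**2) + 441 = (-168 + 2*(-1 + 36)**2) + 441 = (-168 + 2*35**2) + 441 = (-168 + 2*1225) + 441 = (-168 + 2450) + 441 = 2282 + 441 = 2723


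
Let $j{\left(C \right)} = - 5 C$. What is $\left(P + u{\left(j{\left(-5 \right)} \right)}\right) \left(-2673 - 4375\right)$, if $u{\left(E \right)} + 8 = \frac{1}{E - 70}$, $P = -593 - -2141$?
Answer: $- \frac{488419352}{45} \approx -1.0854 \cdot 10^{7}$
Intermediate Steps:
$P = 1548$ ($P = -593 + 2141 = 1548$)
$u{\left(E \right)} = -8 + \frac{1}{-70 + E}$ ($u{\left(E \right)} = -8 + \frac{1}{E - 70} = -8 + \frac{1}{-70 + E}$)
$\left(P + u{\left(j{\left(-5 \right)} \right)}\right) \left(-2673 - 4375\right) = \left(1548 + \frac{561 - 8 \left(\left(-5\right) \left(-5\right)\right)}{-70 - -25}\right) \left(-2673 - 4375\right) = \left(1548 + \frac{561 - 200}{-70 + 25}\right) \left(-7048\right) = \left(1548 + \frac{561 - 200}{-45}\right) \left(-7048\right) = \left(1548 - \frac{361}{45}\right) \left(-7048\right) = \frac{69299}{45} \left(-7048\right) = - \frac{488419352}{45}$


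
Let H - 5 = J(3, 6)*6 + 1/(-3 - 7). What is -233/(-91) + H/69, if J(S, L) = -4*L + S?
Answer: 50569/62790 ≈ 0.80537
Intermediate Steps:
J(S, L) = S - 4*L
H = -1211/10 (H = 5 + ((3 - 4*6)*6 + 1/(-3 - 7)) = 5 + ((3 - 24)*6 + 1/(-10)) = 5 + (-21*6 - ⅒) = 5 + (-126 - ⅒) = 5 - 1261/10 = -1211/10 ≈ -121.10)
-233/(-91) + H/69 = -233/(-91) - 1211/10/69 = -233*(-1/91) - 1211/10*1/69 = 233/91 - 1211/690 = 50569/62790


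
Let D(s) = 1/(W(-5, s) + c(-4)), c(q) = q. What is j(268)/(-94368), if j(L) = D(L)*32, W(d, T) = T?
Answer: -1/778536 ≈ -1.2845e-6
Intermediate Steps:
D(s) = 1/(-4 + s) (D(s) = 1/(s - 4) = 1/(-4 + s))
j(L) = 32/(-4 + L)
j(268)/(-94368) = (32/(-4 + 268))/(-94368) = (32/264)*(-1/94368) = (32*(1/264))*(-1/94368) = (4/33)*(-1/94368) = -1/778536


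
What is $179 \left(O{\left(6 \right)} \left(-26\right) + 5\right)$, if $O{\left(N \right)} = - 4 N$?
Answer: $112591$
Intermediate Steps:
$179 \left(O{\left(6 \right)} \left(-26\right) + 5\right) = 179 \left(\left(-4\right) 6 \left(-26\right) + 5\right) = 179 \left(\left(-24\right) \left(-26\right) + 5\right) = 179 \left(624 + 5\right) = 179 \cdot 629 = 112591$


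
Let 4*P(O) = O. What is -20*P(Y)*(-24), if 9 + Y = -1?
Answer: -1200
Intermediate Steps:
Y = -10 (Y = -9 - 1 = -10)
P(O) = O/4
-20*P(Y)*(-24) = -5*(-10)*(-24) = -20*(-5/2)*(-24) = 50*(-24) = -1200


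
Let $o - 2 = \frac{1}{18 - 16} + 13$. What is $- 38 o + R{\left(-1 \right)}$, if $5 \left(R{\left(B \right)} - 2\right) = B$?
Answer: $- \frac{2936}{5} \approx -587.2$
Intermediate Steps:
$R{\left(B \right)} = 2 + \frac{B}{5}$
$o = \frac{31}{2}$ ($o = 2 + \left(\frac{1}{18 - 16} + 13\right) = 2 + \left(\frac{1}{2} + 13\right) = 2 + \frac{27}{2} = \frac{31}{2} \approx 15.5$)
$- 38 o + R{\left(-1 \right)} = \left(-38\right) \frac{31}{2} + \left(2 + \frac{1}{5} \left(-1\right)\right) = -589 + \left(2 - \frac{1}{5}\right) = -589 + \frac{9}{5} = - \frac{2936}{5}$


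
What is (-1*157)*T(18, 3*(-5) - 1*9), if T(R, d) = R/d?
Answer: 471/4 ≈ 117.75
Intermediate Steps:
(-1*157)*T(18, 3*(-5) - 1*9) = (-1*157)*(18/(3*(-5) - 1*9)) = -2826/(-15 - 9) = -2826/(-24) = -2826*(-1)/24 = -157*(-3/4) = 471/4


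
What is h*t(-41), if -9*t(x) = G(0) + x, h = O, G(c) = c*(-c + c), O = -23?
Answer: -943/9 ≈ -104.78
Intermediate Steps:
G(c) = 0 (G(c) = c*0 = 0)
h = -23
t(x) = -x/9 (t(x) = -(0 + x)/9 = -x/9)
h*t(-41) = -(-23)*(-41)/9 = -23*41/9 = -943/9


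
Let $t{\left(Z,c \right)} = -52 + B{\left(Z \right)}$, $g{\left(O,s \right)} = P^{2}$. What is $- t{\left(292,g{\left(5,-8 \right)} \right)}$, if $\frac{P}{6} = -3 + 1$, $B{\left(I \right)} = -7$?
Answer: $59$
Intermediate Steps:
$P = -12$ ($P = 6 \left(-3 + 1\right) = 6 \left(-2\right) = -12$)
$g{\left(O,s \right)} = 144$ ($g{\left(O,s \right)} = \left(-12\right)^{2} = 144$)
$t{\left(Z,c \right)} = -59$ ($t{\left(Z,c \right)} = -52 - 7 = -59$)
$- t{\left(292,g{\left(5,-8 \right)} \right)} = \left(-1\right) \left(-59\right) = 59$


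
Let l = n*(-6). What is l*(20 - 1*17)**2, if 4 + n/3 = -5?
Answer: 1458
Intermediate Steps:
n = -27 (n = -12 + 3*(-5) = -12 - 15 = -27)
l = 162 (l = -27*(-6) = 162)
l*(20 - 1*17)**2 = 162*(20 - 1*17)**2 = 162*(20 - 17)**2 = 162*3**2 = 162*9 = 1458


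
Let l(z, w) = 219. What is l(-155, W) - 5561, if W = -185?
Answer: -5342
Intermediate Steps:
l(-155, W) - 5561 = 219 - 5561 = -5342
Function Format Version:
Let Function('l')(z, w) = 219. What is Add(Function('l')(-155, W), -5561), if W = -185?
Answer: -5342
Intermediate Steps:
Add(Function('l')(-155, W), -5561) = Add(219, -5561) = -5342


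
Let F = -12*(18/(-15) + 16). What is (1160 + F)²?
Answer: 24127744/25 ≈ 9.6511e+5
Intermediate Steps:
F = -888/5 (F = -12*(18*(-1/15) + 16) = -12*(-6/5 + 16) = -12*74/5 = -888/5 ≈ -177.60)
(1160 + F)² = (1160 - 888/5)² = (4912/5)² = 24127744/25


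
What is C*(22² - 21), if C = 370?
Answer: 171310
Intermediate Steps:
C*(22² - 21) = 370*(22² - 21) = 370*(484 - 21) = 370*463 = 171310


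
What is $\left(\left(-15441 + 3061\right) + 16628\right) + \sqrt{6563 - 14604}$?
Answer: $4248 + i \sqrt{8041} \approx 4248.0 + 89.672 i$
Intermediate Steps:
$\left(\left(-15441 + 3061\right) + 16628\right) + \sqrt{6563 - 14604} = \left(-12380 + 16628\right) + \sqrt{-8041} = 4248 + i \sqrt{8041}$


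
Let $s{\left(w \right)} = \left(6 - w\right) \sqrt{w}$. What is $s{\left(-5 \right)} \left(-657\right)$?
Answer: $- 7227 i \sqrt{5} \approx - 16160.0 i$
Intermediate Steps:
$s{\left(w \right)} = \sqrt{w} \left(6 - w\right)$
$s{\left(-5 \right)} \left(-657\right) = \sqrt{-5} \left(6 - -5\right) \left(-657\right) = i \sqrt{5} \left(6 + 5\right) \left(-657\right) = i \sqrt{5} \cdot 11 \left(-657\right) = 11 i \sqrt{5} \left(-657\right) = - 7227 i \sqrt{5}$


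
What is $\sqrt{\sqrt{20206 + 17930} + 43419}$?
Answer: $\sqrt{43419 + 2 \sqrt{9534}} \approx 208.84$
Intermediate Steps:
$\sqrt{\sqrt{20206 + 17930} + 43419} = \sqrt{\sqrt{38136} + 43419} = \sqrt{2 \sqrt{9534} + 43419} = \sqrt{43419 + 2 \sqrt{9534}}$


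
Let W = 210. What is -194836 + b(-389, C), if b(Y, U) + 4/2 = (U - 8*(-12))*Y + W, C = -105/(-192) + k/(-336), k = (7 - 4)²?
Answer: -104014093/448 ≈ -2.3217e+5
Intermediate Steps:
k = 9 (k = 3² = 9)
C = 233/448 (C = -105/(-192) + 9/(-336) = -105*(-1/192) + 9*(-1/336) = 35/64 - 3/112 = 233/448 ≈ 0.52009)
b(Y, U) = 208 + Y*(96 + U) (b(Y, U) = -2 + ((U - 8*(-12))*Y + 210) = -2 + ((U + 96)*Y + 210) = -2 + ((96 + U)*Y + 210) = -2 + (Y*(96 + U) + 210) = -2 + (210 + Y*(96 + U)) = 208 + Y*(96 + U))
-194836 + b(-389, C) = -194836 + (208 + 96*(-389) + (233/448)*(-389)) = -194836 + (208 - 37344 - 90637/448) = -194836 - 16727565/448 = -104014093/448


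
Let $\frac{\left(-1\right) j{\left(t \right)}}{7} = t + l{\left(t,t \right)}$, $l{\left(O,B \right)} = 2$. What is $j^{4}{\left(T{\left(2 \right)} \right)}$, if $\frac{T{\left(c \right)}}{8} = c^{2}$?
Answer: $3208542736$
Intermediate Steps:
$T{\left(c \right)} = 8 c^{2}$
$j{\left(t \right)} = -14 - 7 t$ ($j{\left(t \right)} = - 7 \left(t + 2\right) = - 7 \left(2 + t\right) = -14 - 7 t$)
$j^{4}{\left(T{\left(2 \right)} \right)} = \left(-14 - 7 \cdot 8 \cdot 2^{2}\right)^{4} = \left(-14 - 7 \cdot 8 \cdot 4\right)^{4} = \left(-14 - 224\right)^{4} = \left(-238\right)^{4} = 3208542736$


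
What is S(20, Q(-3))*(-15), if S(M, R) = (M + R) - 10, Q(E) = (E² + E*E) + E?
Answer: -375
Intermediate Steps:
Q(E) = E + 2*E² (Q(E) = (E² + E²) + E = 2*E² + E = E + 2*E²)
S(M, R) = -10 + M + R
S(20, Q(-3))*(-15) = (-10 + 20 - 3*(1 + 2*(-3)))*(-15) = (-10 + 20 - 3*(1 - 6))*(-15) = (-10 + 20 - 3*(-5))*(-15) = (-10 + 20 + 15)*(-15) = 25*(-15) = -375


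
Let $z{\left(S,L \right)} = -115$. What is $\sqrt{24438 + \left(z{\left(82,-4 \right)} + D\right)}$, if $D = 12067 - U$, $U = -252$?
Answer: $\sqrt{36642} \approx 191.42$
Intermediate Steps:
$D = 12319$ ($D = 12067 - -252 = 12067 + 252 = 12319$)
$\sqrt{24438 + \left(z{\left(82,-4 \right)} + D\right)} = \sqrt{24438 + \left(-115 + 12319\right)} = \sqrt{24438 + 12204} = \sqrt{36642}$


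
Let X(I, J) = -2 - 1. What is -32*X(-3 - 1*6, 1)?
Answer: 96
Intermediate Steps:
X(I, J) = -3
-32*X(-3 - 1*6, 1) = -32*(-3) = 96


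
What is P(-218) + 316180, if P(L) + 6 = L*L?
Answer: 363698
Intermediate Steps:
P(L) = -6 + L² (P(L) = -6 + L*L = -6 + L²)
P(-218) + 316180 = (-6 + (-218)²) + 316180 = (-6 + 47524) + 316180 = 47518 + 316180 = 363698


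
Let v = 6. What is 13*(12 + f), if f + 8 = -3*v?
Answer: -182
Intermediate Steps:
f = -26 (f = -8 - 3*6 = -8 - 18 = -26)
13*(12 + f) = 13*(12 - 26) = 13*(-14) = -182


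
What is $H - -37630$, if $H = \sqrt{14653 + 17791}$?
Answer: $37630 + 2 \sqrt{8111} \approx 37810.0$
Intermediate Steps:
$H = 2 \sqrt{8111}$ ($H = \sqrt{32444} = 2 \sqrt{8111} \approx 180.12$)
$H - -37630 = 2 \sqrt{8111} - -37630 = 2 \sqrt{8111} + 37630 = 37630 + 2 \sqrt{8111}$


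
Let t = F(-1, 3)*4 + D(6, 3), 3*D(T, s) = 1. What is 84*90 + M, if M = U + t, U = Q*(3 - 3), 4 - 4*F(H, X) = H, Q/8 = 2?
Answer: 22696/3 ≈ 7565.3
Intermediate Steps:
Q = 16 (Q = 8*2 = 16)
D(T, s) = ⅓ (D(T, s) = (⅓)*1 = ⅓)
F(H, X) = 1 - H/4
t = 16/3 (t = (1 - ¼*(-1))*4 + ⅓ = (1 + ¼)*4 + ⅓ = (5/4)*4 + ⅓ = 5 + ⅓ = 16/3 ≈ 5.3333)
U = 0 (U = 16*(3 - 3) = 16*0 = 0)
M = 16/3 (M = 0 + 16/3 = 16/3 ≈ 5.3333)
84*90 + M = 84*90 + 16/3 = 7560 + 16/3 = 22696/3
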